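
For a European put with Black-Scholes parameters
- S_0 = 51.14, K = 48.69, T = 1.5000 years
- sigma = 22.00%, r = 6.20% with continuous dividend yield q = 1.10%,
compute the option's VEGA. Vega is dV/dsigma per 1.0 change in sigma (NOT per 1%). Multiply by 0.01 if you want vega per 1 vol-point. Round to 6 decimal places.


d1 = 0.6008423893; d2 = 0.3313985176
phi(d1) = 0.3330561044; exp(-qT) = 0.9836353794; exp(-rT) = 0.9111935003
Vega = S * exp(-qT) * phi(d1) * sqrt(T) = 51.1400 * 0.9836353794 * 0.3330561044 * 1.2247448714 = 20.519080

Answer: Vega = 20.519080


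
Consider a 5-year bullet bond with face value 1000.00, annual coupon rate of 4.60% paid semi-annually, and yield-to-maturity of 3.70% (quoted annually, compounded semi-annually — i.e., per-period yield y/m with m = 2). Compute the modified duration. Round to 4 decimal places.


Coupon per period c = face * coupon_rate / m = 23.000000
Periods per year m = 2; per-period yield y/m = 0.018500
Number of cashflows N = 10
Cashflows (t years, CF_t, discount factor 1/(1+y/m)^(m*t), PV):
  t = 0.5000: CF_t = 23.000000, DF = 0.981836, PV = 22.582229
  t = 1.0000: CF_t = 23.000000, DF = 0.964002, PV = 22.172046
  t = 1.5000: CF_t = 23.000000, DF = 0.946492, PV = 21.769314
  t = 2.0000: CF_t = 23.000000, DF = 0.929300, PV = 21.373897
  t = 2.5000: CF_t = 23.000000, DF = 0.912420, PV = 20.985662
  t = 3.0000: CF_t = 23.000000, DF = 0.895847, PV = 20.604479
  t = 3.5000: CF_t = 23.000000, DF = 0.879575, PV = 20.230220
  t = 4.0000: CF_t = 23.000000, DF = 0.863598, PV = 19.862759
  t = 4.5000: CF_t = 23.000000, DF = 0.847912, PV = 19.501972
  t = 5.0000: CF_t = 1023.000000, DF = 0.832510, PV = 851.658137
Price P = sum_t PV_t = 1040.740714
First compute Macaulay numerator sum_t t * PV_t:
  t * PV_t at t = 0.5000: 11.291114
  t * PV_t at t = 1.0000: 22.172046
  t * PV_t at t = 1.5000: 32.653970
  t * PV_t at t = 2.0000: 42.747793
  t * PV_t at t = 2.5000: 52.464154
  t * PV_t at t = 3.0000: 61.813437
  t * PV_t at t = 3.5000: 70.805770
  t * PV_t at t = 4.0000: 79.451035
  t * PV_t at t = 4.5000: 87.758876
  t * PV_t at t = 5.0000: 4258.290687
Macaulay duration D = 4719.448882 / 1040.740714 = 4.534702
Modified duration = D / (1 + y/m) = 4.534702 / (1 + 0.018500) = 4.452334

Answer: Modified duration = 4.4523


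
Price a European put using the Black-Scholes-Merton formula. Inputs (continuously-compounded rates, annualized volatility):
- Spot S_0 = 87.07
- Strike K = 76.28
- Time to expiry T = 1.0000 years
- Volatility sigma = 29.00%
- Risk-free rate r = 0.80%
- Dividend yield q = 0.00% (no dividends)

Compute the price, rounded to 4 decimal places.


d1 = (ln(S/K) + (r - q + 0.5*sigma^2) * T) / (sigma * sqrt(T)) = 0.62879866
d2 = d1 - sigma * sqrt(T) = 0.33879866
exp(-rT) = 0.99203191; exp(-qT) = 1.00000000
P = K * exp(-rT) * N(-d2) - S_0 * exp(-qT) * N(-d1)
N(-d1) = 0.26474044; N(-d2) = 0.36738070
P = 76.2800 * 0.99203191 * 0.36738070 - 87.0700 * 1.00000000 * 0.26474044 = 4.7496

Answer: Price = 4.7496


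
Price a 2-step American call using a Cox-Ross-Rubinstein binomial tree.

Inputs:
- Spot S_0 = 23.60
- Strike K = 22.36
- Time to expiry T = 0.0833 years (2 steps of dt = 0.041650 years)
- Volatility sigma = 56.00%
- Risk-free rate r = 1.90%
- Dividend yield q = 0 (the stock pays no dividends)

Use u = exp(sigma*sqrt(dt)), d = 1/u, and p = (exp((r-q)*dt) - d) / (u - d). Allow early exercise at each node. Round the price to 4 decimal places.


Answer: Price = V(0,0) = 2.2615

Derivation:
dt = T/N = 0.041650
u = exp(sigma*sqrt(dt)) = 1.121073; d = 1/u = 0.892002
p = (exp((r-q)*dt) - d) / (u - d) = 0.474915
Discount per step: exp(-r*dt) = 0.999209
Stock lattice S(k, i) with i counting down-moves:
  k=0: S(0,0) = 23.6000
  k=1: S(1,0) = 26.4573; S(1,1) = 21.0513
  k=2: S(2,0) = 29.6606; S(2,1) = 23.6000; S(2,2) = 18.7778
Terminal payoffs V(N, i) = max(S_T - K, 0):
  V(2,0) = 7.300614; V(2,1) = 1.240000; V(2,2) = 0.000000
Backward induction: V(k, i) = exp(-r*dt) * [p * V(k+1, i) + (1-p) * V(k+1, i+1)]; then take max(V_cont, immediate exercise) for American.
  V(1,0) = exp(-r*dt) * [p*7.300614 + (1-p)*1.240000] = 4.115021; exercise = 4.097333; V(1,0) = max -> 4.115021
  V(1,1) = exp(-r*dt) * [p*1.240000 + (1-p)*0.000000] = 0.588429; exercise = 0.000000; V(1,1) = max -> 0.588429
  V(0,0) = exp(-r*dt) * [p*4.115021 + (1-p)*0.588429] = 2.261471; exercise = 1.240000; V(0,0) = max -> 2.261471


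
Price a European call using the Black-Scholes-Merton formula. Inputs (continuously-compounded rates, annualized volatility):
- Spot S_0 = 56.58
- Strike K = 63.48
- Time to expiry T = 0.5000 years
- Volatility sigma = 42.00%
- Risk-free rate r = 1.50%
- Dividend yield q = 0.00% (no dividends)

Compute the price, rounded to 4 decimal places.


Answer: Price = 4.2996

Derivation:
d1 = (ln(S/K) + (r - q + 0.5*sigma^2) * T) / (sigma * sqrt(T)) = -0.21371235
d2 = d1 - sigma * sqrt(T) = -0.51069720
exp(-rT) = 0.99252805; exp(-qT) = 1.00000000
C = S_0 * exp(-qT) * N(d1) - K * exp(-rT) * N(d2)
N(d1) = 0.41538569; N(d2) = 0.30478155
C = 56.5800 * 1.00000000 * 0.41538569 - 63.4800 * 0.99252805 * 0.30478155 = 4.2996


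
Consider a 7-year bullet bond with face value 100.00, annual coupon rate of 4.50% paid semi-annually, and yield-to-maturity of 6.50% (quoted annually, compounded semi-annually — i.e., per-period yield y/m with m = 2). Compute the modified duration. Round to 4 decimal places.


Answer: Modified duration = 5.8243

Derivation:
Coupon per period c = face * coupon_rate / m = 2.250000
Periods per year m = 2; per-period yield y/m = 0.032500
Number of cashflows N = 14
Cashflows (t years, CF_t, discount factor 1/(1+y/m)^(m*t), PV):
  t = 0.5000: CF_t = 2.250000, DF = 0.968523, PV = 2.179177
  t = 1.0000: CF_t = 2.250000, DF = 0.938037, PV = 2.110583
  t = 1.5000: CF_t = 2.250000, DF = 0.908510, PV = 2.044148
  t = 2.0000: CF_t = 2.250000, DF = 0.879913, PV = 1.979804
  t = 2.5000: CF_t = 2.250000, DF = 0.852216, PV = 1.917486
  t = 3.0000: CF_t = 2.250000, DF = 0.825391, PV = 1.857129
  t = 3.5000: CF_t = 2.250000, DF = 0.799410, PV = 1.798673
  t = 4.0000: CF_t = 2.250000, DF = 0.774247, PV = 1.742056
  t = 4.5000: CF_t = 2.250000, DF = 0.749876, PV = 1.687221
  t = 5.0000: CF_t = 2.250000, DF = 0.726272, PV = 1.634112
  t = 5.5000: CF_t = 2.250000, DF = 0.703411, PV = 1.582675
  t = 6.0000: CF_t = 2.250000, DF = 0.681270, PV = 1.532858
  t = 6.5000: CF_t = 2.250000, DF = 0.659826, PV = 1.484608
  t = 7.0000: CF_t = 102.250000, DF = 0.639056, PV = 65.343512
Price P = sum_t PV_t = 88.894042
First compute Macaulay numerator sum_t t * PV_t:
  t * PV_t at t = 0.5000: 1.089588
  t * PV_t at t = 1.0000: 2.110583
  t * PV_t at t = 1.5000: 3.066222
  t * PV_t at t = 2.0000: 3.959609
  t * PV_t at t = 2.5000: 4.793715
  t * PV_t at t = 3.0000: 5.571388
  t * PV_t at t = 3.5000: 6.295354
  t * PV_t at t = 4.0000: 6.968223
  t * PV_t at t = 4.5000: 7.592495
  t * PV_t at t = 5.0000: 8.170562
  t * PV_t at t = 5.5000: 8.704715
  t * PV_t at t = 6.0000: 9.197145
  t * PV_t at t = 6.5000: 9.649951
  t * PV_t at t = 7.0000: 457.404583
Macaulay duration D = 534.574132 / 88.894042 = 6.013610
Modified duration = D / (1 + y/m) = 6.013610 / (1 + 0.032500) = 5.824320


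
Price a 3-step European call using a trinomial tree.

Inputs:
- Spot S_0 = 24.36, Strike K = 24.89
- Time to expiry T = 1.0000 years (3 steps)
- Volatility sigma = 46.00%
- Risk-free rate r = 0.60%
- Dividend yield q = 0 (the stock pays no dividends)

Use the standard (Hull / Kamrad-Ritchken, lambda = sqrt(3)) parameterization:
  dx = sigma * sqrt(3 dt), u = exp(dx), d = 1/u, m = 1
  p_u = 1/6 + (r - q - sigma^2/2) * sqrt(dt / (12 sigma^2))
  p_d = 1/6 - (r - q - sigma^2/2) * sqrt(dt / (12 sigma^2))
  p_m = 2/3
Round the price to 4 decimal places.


Answer: Price = V(0,0) = 3.8964

Derivation:
dt = T/N = 0.333333; dx = sigma*sqrt(3*dt) = 0.460000
u = exp(dx) = 1.584074; d = 1/u = 0.631284
p_u = 0.130507, p_m = 0.666667, p_d = 0.202826
Discount per step: exp(-r*dt) = 0.998002
Stock lattice S(k, j) with j the centered position index:
  k=0: S(0,+0) = 24.3600
  k=1: S(1,-1) = 15.3781; S(1,+0) = 24.3600; S(1,+1) = 38.5880
  k=2: S(2,-2) = 9.7079; S(2,-1) = 15.3781; S(2,+0) = 24.3600; S(2,+1) = 38.5880; S(2,+2) = 61.1263
  k=3: S(3,-3) = 6.1285; S(3,-2) = 9.7079; S(3,-1) = 15.3781; S(3,+0) = 24.3600; S(3,+1) = 38.5880; S(3,+2) = 61.1263; S(3,+3) = 96.8286
Terminal payoffs V(N, j) = max(S_T - K, 0):
  V(3,-3) = 0.000000; V(3,-2) = 0.000000; V(3,-1) = 0.000000; V(3,+0) = 0.000000; V(3,+1) = 13.698042; V(3,+2) = 36.236314; V(3,+3) = 71.938604
Backward induction: V(k, j) = exp(-r*dt) * [p_u * V(k+1, j+1) + p_m * V(k+1, j) + p_d * V(k+1, j-1)]
  V(2,-2) = exp(-r*dt) * [p_u*0.000000 + p_m*0.000000 + p_d*0.000000] = 0.000000
  V(2,-1) = exp(-r*dt) * [p_u*0.000000 + p_m*0.000000 + p_d*0.000000] = 0.000000
  V(2,+0) = exp(-r*dt) * [p_u*13.698042 + p_m*0.000000 + p_d*0.000000] = 1.784122
  V(2,+1) = exp(-r*dt) * [p_u*36.236314 + p_m*13.698042 + p_d*0.000000] = 13.833435
  V(2,+2) = exp(-r*dt) * [p_u*71.938604 + p_m*36.236314 + p_d*13.698042] = 36.251796
  V(1,-1) = exp(-r*dt) * [p_u*1.784122 + p_m*0.000000 + p_d*0.000000] = 0.232376
  V(1,+0) = exp(-r*dt) * [p_u*13.833435 + p_m*1.784122 + p_d*0.000000] = 2.988795
  V(1,+1) = exp(-r*dt) * [p_u*36.251796 + p_m*13.833435 + p_d*1.784122] = 14.286677
  V(0,+0) = exp(-r*dt) * [p_u*14.286677 + p_m*2.988795 + p_d*0.232376] = 3.896376


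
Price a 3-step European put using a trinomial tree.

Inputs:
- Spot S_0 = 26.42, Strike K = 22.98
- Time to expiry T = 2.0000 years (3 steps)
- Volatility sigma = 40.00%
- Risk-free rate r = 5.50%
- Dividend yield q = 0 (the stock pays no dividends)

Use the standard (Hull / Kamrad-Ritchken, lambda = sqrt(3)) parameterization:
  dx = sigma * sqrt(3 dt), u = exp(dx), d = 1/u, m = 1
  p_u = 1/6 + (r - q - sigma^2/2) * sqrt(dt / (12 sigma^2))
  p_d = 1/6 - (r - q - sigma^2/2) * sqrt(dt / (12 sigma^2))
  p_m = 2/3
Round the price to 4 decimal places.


Answer: Price = V(0,0) = 2.7842

Derivation:
dt = T/N = 0.666667; dx = sigma*sqrt(3*dt) = 0.565685
u = exp(dx) = 1.760654; d = 1/u = 0.567971
p_u = 0.151935, p_m = 0.666667, p_d = 0.181398
Discount per step: exp(-r*dt) = 0.963997
Stock lattice S(k, j) with j the centered position index:
  k=0: S(0,+0) = 26.4200
  k=1: S(1,-1) = 15.0058; S(1,+0) = 26.4200; S(1,+1) = 46.5165
  k=2: S(2,-2) = 8.5228; S(2,-1) = 15.0058; S(2,+0) = 26.4200; S(2,+1) = 46.5165; S(2,+2) = 81.8994
  k=3: S(3,-3) = 4.8407; S(3,-2) = 8.5228; S(3,-1) = 15.0058; S(3,+0) = 26.4200; S(3,+1) = 46.5165; S(3,+2) = 81.8994; S(3,+3) = 144.1966
Terminal payoffs V(N, j) = max(K - S_T, 0):
  V(3,-3) = 18.139272; V(3,-2) = 14.457153; V(3,-1) = 7.974214; V(3,+0) = 0.000000; V(3,+1) = 0.000000; V(3,+2) = 0.000000; V(3,+3) = 0.000000
Backward induction: V(k, j) = exp(-r*dt) * [p_u * V(k+1, j+1) + p_m * V(k+1, j) + p_d * V(k+1, j-1)]
  V(2,-2) = exp(-r*dt) * [p_u*7.974214 + p_m*14.457153 + p_d*18.139272] = 13.631015
  V(2,-1) = exp(-r*dt) * [p_u*0.000000 + p_m*7.974214 + p_d*14.457153] = 7.652830
  V(2,+0) = exp(-r*dt) * [p_u*0.000000 + p_m*0.000000 + p_d*7.974214] = 1.394429
  V(2,+1) = exp(-r*dt) * [p_u*0.000000 + p_m*0.000000 + p_d*0.000000] = 0.000000
  V(2,+2) = exp(-r*dt) * [p_u*0.000000 + p_m*0.000000 + p_d*0.000000] = 0.000000
  V(1,-1) = exp(-r*dt) * [p_u*1.394429 + p_m*7.652830 + p_d*13.631015] = 7.506059
  V(1,+0) = exp(-r*dt) * [p_u*0.000000 + p_m*1.394429 + p_d*7.652830] = 2.234380
  V(1,+1) = exp(-r*dt) * [p_u*0.000000 + p_m*0.000000 + p_d*1.394429] = 0.243840
  V(0,+0) = exp(-r*dt) * [p_u*0.243840 + p_m*2.234380 + p_d*7.506059] = 2.784236


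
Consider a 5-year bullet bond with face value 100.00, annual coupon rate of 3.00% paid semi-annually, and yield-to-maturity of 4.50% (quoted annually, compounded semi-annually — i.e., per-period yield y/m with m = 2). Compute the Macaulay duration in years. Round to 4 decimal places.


Answer: Macaulay duration = 4.6664 years

Derivation:
Coupon per period c = face * coupon_rate / m = 1.500000
Periods per year m = 2; per-period yield y/m = 0.022500
Number of cashflows N = 10
Cashflows (t years, CF_t, discount factor 1/(1+y/m)^(m*t), PV):
  t = 0.5000: CF_t = 1.500000, DF = 0.977995, PV = 1.466993
  t = 1.0000: CF_t = 1.500000, DF = 0.956474, PV = 1.434712
  t = 1.5000: CF_t = 1.500000, DF = 0.935427, PV = 1.403141
  t = 2.0000: CF_t = 1.500000, DF = 0.914843, PV = 1.372265
  t = 2.5000: CF_t = 1.500000, DF = 0.894712, PV = 1.342068
  t = 3.0000: CF_t = 1.500000, DF = 0.875024, PV = 1.312536
  t = 3.5000: CF_t = 1.500000, DF = 0.855769, PV = 1.283654
  t = 4.0000: CF_t = 1.500000, DF = 0.836938, PV = 1.255408
  t = 4.5000: CF_t = 1.500000, DF = 0.818522, PV = 1.227782
  t = 5.0000: CF_t = 101.500000, DF = 0.800510, PV = 81.251778
Price P = sum_t PV_t = 93.350338
Macaulay numerator sum_t t * PV_t:
  t * PV_t at t = 0.5000: 0.733496
  t * PV_t at t = 1.0000: 1.434712
  t * PV_t at t = 1.5000: 2.104711
  t * PV_t at t = 2.0000: 2.744530
  t * PV_t at t = 2.5000: 3.355171
  t * PV_t at t = 3.0000: 3.937609
  t * PV_t at t = 3.5000: 4.492790
  t * PV_t at t = 4.0000: 5.021630
  t * PV_t at t = 4.5000: 5.525021
  t * PV_t at t = 5.0000: 406.258892
Macaulay duration D = (sum_t t * PV_t) / P = 435.608563 / 93.350338 = 4.666384


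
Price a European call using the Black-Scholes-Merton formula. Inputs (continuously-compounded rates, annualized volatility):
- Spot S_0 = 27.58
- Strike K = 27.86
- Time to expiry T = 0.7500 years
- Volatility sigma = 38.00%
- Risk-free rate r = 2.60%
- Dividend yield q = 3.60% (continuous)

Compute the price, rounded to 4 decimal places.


d1 = (ln(S/K) + (r - q + 0.5*sigma^2) * T) / (sigma * sqrt(T)) = 0.11106063
d2 = d1 - sigma * sqrt(T) = -0.21802902
exp(-rT) = 0.98068890; exp(-qT) = 0.97336124
C = S_0 * exp(-qT) * N(d1) - K * exp(-rT) * N(d2)
N(d1) = 0.54421587; N(d2) = 0.41370325
C = 27.5800 * 0.97336124 * 0.54421587 - 27.8600 * 0.98068890 * 0.41370325 = 3.3064

Answer: Price = 3.3064


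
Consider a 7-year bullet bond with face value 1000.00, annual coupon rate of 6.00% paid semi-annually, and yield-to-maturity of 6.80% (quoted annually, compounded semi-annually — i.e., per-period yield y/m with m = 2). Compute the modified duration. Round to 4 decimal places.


Answer: Modified duration = 5.5951

Derivation:
Coupon per period c = face * coupon_rate / m = 30.000000
Periods per year m = 2; per-period yield y/m = 0.034000
Number of cashflows N = 14
Cashflows (t years, CF_t, discount factor 1/(1+y/m)^(m*t), PV):
  t = 0.5000: CF_t = 30.000000, DF = 0.967118, PV = 29.013540
  t = 1.0000: CF_t = 30.000000, DF = 0.935317, PV = 28.059516
  t = 1.5000: CF_t = 30.000000, DF = 0.904562, PV = 27.136863
  t = 2.0000: CF_t = 30.000000, DF = 0.874818, PV = 26.244548
  t = 2.5000: CF_t = 30.000000, DF = 0.846052, PV = 25.381575
  t = 3.0000: CF_t = 30.000000, DF = 0.818233, PV = 24.546977
  t = 3.5000: CF_t = 30.000000, DF = 0.791327, PV = 23.739823
  t = 4.0000: CF_t = 30.000000, DF = 0.765307, PV = 22.959210
  t = 4.5000: CF_t = 30.000000, DF = 0.740142, PV = 22.204265
  t = 5.0000: CF_t = 30.000000, DF = 0.715805, PV = 21.474144
  t = 5.5000: CF_t = 30.000000, DF = 0.692268, PV = 20.768031
  t = 6.0000: CF_t = 30.000000, DF = 0.669505, PV = 20.085137
  t = 6.5000: CF_t = 30.000000, DF = 0.647490, PV = 19.424697
  t = 7.0000: CF_t = 1030.000000, DF = 0.626199, PV = 644.985100
Price P = sum_t PV_t = 956.023427
First compute Macaulay numerator sum_t t * PV_t:
  t * PV_t at t = 0.5000: 14.506770
  t * PV_t at t = 1.0000: 28.059516
  t * PV_t at t = 1.5000: 40.705294
  t * PV_t at t = 2.0000: 52.489096
  t * PV_t at t = 2.5000: 63.453936
  t * PV_t at t = 3.0000: 73.640932
  t * PV_t at t = 3.5000: 83.089382
  t * PV_t at t = 4.0000: 91.836841
  t * PV_t at t = 4.5000: 99.919193
  t * PV_t at t = 5.0000: 107.370722
  t * PV_t at t = 5.5000: 114.224172
  t * PV_t at t = 6.0000: 120.510820
  t * PV_t at t = 6.5000: 126.260530
  t * PV_t at t = 7.0000: 4514.895701
Macaulay duration D = 5530.962905 / 956.023427 = 5.785384
Modified duration = D / (1 + y/m) = 5.785384 / (1 + 0.034000) = 5.595149


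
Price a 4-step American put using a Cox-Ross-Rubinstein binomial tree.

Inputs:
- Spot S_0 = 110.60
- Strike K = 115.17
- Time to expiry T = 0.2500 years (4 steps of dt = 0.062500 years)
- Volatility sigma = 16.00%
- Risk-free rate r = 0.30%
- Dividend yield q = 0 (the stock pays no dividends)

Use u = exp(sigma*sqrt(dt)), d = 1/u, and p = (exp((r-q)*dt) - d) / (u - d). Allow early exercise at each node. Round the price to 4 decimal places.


Answer: Price = V(0,0) = 6.4827

Derivation:
dt = T/N = 0.062500
u = exp(sigma*sqrt(dt)) = 1.040811; d = 1/u = 0.960789
p = (exp((r-q)*dt) - d) / (u - d) = 0.492345
Discount per step: exp(-r*dt) = 0.999813
Stock lattice S(k, i) with i counting down-moves:
  k=0: S(0,0) = 110.6000
  k=1: S(1,0) = 115.1137; S(1,1) = 106.2633
  k=2: S(2,0) = 119.8115; S(2,1) = 110.6000; S(2,2) = 102.0967
  k=3: S(3,0) = 124.7012; S(3,1) = 115.1137; S(3,2) = 106.2633; S(3,3) = 98.0934
  k=4: S(4,0) = 129.7903; S(4,1) = 119.8115; S(4,2) = 110.6000; S(4,3) = 102.0967; S(4,4) = 94.2471
Terminal payoffs V(N, i) = max(K - S_T, 0):
  V(4,0) = 0.000000; V(4,1) = 0.000000; V(4,2) = 4.570000; V(4,3) = 13.073332; V(4,4) = 20.922897
Backward induction: V(k, i) = exp(-r*dt) * [p * V(k+1, i) + (1-p) * V(k+1, i+1)]; then take max(V_cont, immediate exercise) for American.
  V(3,0) = exp(-r*dt) * [p*0.000000 + (1-p)*0.000000] = 0.000000; exercise = 0.000000; V(3,0) = max -> 0.000000
  V(3,1) = exp(-r*dt) * [p*0.000000 + (1-p)*4.570000] = 2.319550; exercise = 0.056328; V(3,1) = max -> 2.319550
  V(3,2) = exp(-r*dt) * [p*4.570000 + (1-p)*13.073332] = 8.885096; exercise = 8.906688; V(3,2) = max -> 8.906688
  V(3,3) = exp(-r*dt) * [p*13.073332 + (1-p)*20.922897] = 17.055007; exercise = 17.076600; V(3,3) = max -> 17.076600
  V(2,0) = exp(-r*dt) * [p*0.000000 + (1-p)*2.319550] = 1.177311; exercise = 0.000000; V(2,0) = max -> 1.177311
  V(2,1) = exp(-r*dt) * [p*2.319550 + (1-p)*8.906688] = 5.662484; exercise = 4.570000; V(2,1) = max -> 5.662484
  V(2,2) = exp(-r*dt) * [p*8.906688 + (1-p)*17.076600] = 13.051740; exercise = 13.073332; V(2,2) = max -> 13.073332
  V(1,0) = exp(-r*dt) * [p*1.177311 + (1-p)*5.662484] = 3.453585; exercise = 0.056328; V(1,0) = max -> 3.453585
  V(1,1) = exp(-r*dt) * [p*5.662484 + (1-p)*13.073332] = 9.422873; exercise = 8.906688; V(1,1) = max -> 9.422873
  V(0,0) = exp(-r*dt) * [p*3.453585 + (1-p)*9.422873] = 6.482711; exercise = 4.570000; V(0,0) = max -> 6.482711


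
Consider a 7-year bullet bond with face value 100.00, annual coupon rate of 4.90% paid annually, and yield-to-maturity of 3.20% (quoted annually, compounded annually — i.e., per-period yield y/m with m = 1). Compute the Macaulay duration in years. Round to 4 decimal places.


Coupon per period c = face * coupon_rate / m = 4.900000
Periods per year m = 1; per-period yield y/m = 0.032000
Number of cashflows N = 7
Cashflows (t years, CF_t, discount factor 1/(1+y/m)^(m*t), PV):
  t = 1.0000: CF_t = 4.900000, DF = 0.968992, PV = 4.748062
  t = 2.0000: CF_t = 4.900000, DF = 0.938946, PV = 4.600835
  t = 3.0000: CF_t = 4.900000, DF = 0.909831, PV = 4.458174
  t = 4.0000: CF_t = 4.900000, DF = 0.881620, PV = 4.319936
  t = 5.0000: CF_t = 4.900000, DF = 0.854283, PV = 4.185984
  t = 6.0000: CF_t = 4.900000, DF = 0.827793, PV = 4.056186
  t = 7.0000: CF_t = 104.900000, DF = 0.802125, PV = 84.142925
Price P = sum_t PV_t = 110.512103
Macaulay numerator sum_t t * PV_t:
  t * PV_t at t = 1.0000: 4.748062
  t * PV_t at t = 2.0000: 9.201671
  t * PV_t at t = 3.0000: 13.374521
  t * PV_t at t = 4.0000: 17.279743
  t * PV_t at t = 5.0000: 20.929921
  t * PV_t at t = 6.0000: 24.337118
  t * PV_t at t = 7.0000: 589.000478
Macaulay duration D = (sum_t t * PV_t) / P = 678.871514 / 110.512103 = 6.142961

Answer: Macaulay duration = 6.1430 years


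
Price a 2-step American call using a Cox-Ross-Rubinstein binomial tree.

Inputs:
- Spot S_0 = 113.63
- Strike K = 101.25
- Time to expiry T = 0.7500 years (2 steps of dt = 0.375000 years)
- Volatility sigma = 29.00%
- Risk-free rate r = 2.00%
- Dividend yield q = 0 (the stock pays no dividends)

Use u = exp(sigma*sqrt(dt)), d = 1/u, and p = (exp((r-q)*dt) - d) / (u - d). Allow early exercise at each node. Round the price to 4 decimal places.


dt = T/N = 0.375000
u = exp(sigma*sqrt(dt)) = 1.194333; d = 1/u = 0.837287
p = (exp((r-q)*dt) - d) / (u - d) = 0.476804
Discount per step: exp(-r*dt) = 0.992528
Stock lattice S(k, i) with i counting down-moves:
  k=0: S(0,0) = 113.6300
  k=1: S(1,0) = 135.7121; S(1,1) = 95.1410
  k=2: S(2,0) = 162.0854; S(2,1) = 113.6300; S(2,2) = 79.6603
Terminal payoffs V(N, i) = max(S_T - K, 0):
  V(2,0) = 60.835434; V(2,1) = 12.380000; V(2,2) = 0.000000
Backward induction: V(k, i) = exp(-r*dt) * [p * V(k+1, i) + (1-p) * V(k+1, i+1)]; then take max(V_cont, immediate exercise) for American.
  V(1,0) = exp(-r*dt) * [p*60.835434 + (1-p)*12.380000] = 35.218612; exercise = 34.462077; V(1,0) = max -> 35.218612
  V(1,1) = exp(-r*dt) * [p*12.380000 + (1-p)*0.000000] = 5.858728; exercise = 0.000000; V(1,1) = max -> 5.858728
  V(0,0) = exp(-r*dt) * [p*35.218612 + (1-p)*5.858728] = 19.709262; exercise = 12.380000; V(0,0) = max -> 19.709262

Answer: Price = V(0,0) = 19.7093


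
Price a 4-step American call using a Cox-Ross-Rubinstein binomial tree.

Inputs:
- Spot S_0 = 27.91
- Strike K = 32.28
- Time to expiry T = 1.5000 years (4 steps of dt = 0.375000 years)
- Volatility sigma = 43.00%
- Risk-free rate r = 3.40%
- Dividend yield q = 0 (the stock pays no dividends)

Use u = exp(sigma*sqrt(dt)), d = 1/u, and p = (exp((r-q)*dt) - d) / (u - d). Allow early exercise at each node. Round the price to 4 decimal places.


Answer: Price = V(0,0) = 4.9806

Derivation:
dt = T/N = 0.375000
u = exp(sigma*sqrt(dt)) = 1.301243; d = 1/u = 0.768496
p = (exp((r-q)*dt) - d) / (u - d) = 0.458633
Discount per step: exp(-r*dt) = 0.987331
Stock lattice S(k, i) with i counting down-moves:
  k=0: S(0,0) = 27.9100
  k=1: S(1,0) = 36.3177; S(1,1) = 21.4487
  k=2: S(2,0) = 47.2582; S(2,1) = 27.9100; S(2,2) = 16.4833
  k=3: S(3,0) = 61.4944; S(3,1) = 36.3177; S(3,2) = 21.4487; S(3,3) = 12.6673
  k=4: S(4,0) = 80.0191; S(4,1) = 47.2582; S(4,2) = 27.9100; S(4,3) = 16.4833; S(4,4) = 9.7348
Terminal payoffs V(N, i) = max(S_T - K, 0):
  V(4,0) = 47.739122; V(4,1) = 14.978160; V(4,2) = 0.000000; V(4,3) = 0.000000; V(4,4) = 0.000000
Backward induction: V(k, i) = exp(-r*dt) * [p * V(k+1, i) + (1-p) * V(k+1, i+1)]; then take max(V_cont, immediate exercise) for American.
  V(3,0) = exp(-r*dt) * [p*47.739122 + (1-p)*14.978160] = 29.623319; exercise = 29.214362; V(3,0) = max -> 29.623319
  V(3,1) = exp(-r*dt) * [p*14.978160 + (1-p)*0.000000] = 6.782456; exercise = 4.037699; V(3,1) = max -> 6.782456
  V(3,2) = exp(-r*dt) * [p*0.000000 + (1-p)*0.000000] = 0.000000; exercise = 0.000000; V(3,2) = max -> 0.000000
  V(3,3) = exp(-r*dt) * [p*0.000000 + (1-p)*0.000000] = 0.000000; exercise = 0.000000; V(3,3) = max -> 0.000000
  V(2,0) = exp(-r*dt) * [p*29.623319 + (1-p)*6.782456] = 17.039397; exercise = 14.978160; V(2,0) = max -> 17.039397
  V(2,1) = exp(-r*dt) * [p*6.782456 + (1-p)*0.000000] = 3.071252; exercise = 0.000000; V(2,1) = max -> 3.071252
  V(2,2) = exp(-r*dt) * [p*0.000000 + (1-p)*0.000000] = 0.000000; exercise = 0.000000; V(2,2) = max -> 0.000000
  V(1,0) = exp(-r*dt) * [p*17.039397 + (1-p)*3.071252] = 9.357440; exercise = 4.037699; V(1,0) = max -> 9.357440
  V(1,1) = exp(-r*dt) * [p*3.071252 + (1-p)*0.000000] = 1.390734; exercise = 0.000000; V(1,1) = max -> 1.390734
  V(0,0) = exp(-r*dt) * [p*9.357440 + (1-p)*1.390734] = 4.980622; exercise = 0.000000; V(0,0) = max -> 4.980622


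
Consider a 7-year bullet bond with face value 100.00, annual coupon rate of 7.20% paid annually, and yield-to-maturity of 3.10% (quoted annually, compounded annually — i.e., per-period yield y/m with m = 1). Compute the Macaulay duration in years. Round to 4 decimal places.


Answer: Macaulay duration = 5.8878 years

Derivation:
Coupon per period c = face * coupon_rate / m = 7.200000
Periods per year m = 1; per-period yield y/m = 0.031000
Number of cashflows N = 7
Cashflows (t years, CF_t, discount factor 1/(1+y/m)^(m*t), PV):
  t = 1.0000: CF_t = 7.200000, DF = 0.969932, PV = 6.983511
  t = 2.0000: CF_t = 7.200000, DF = 0.940768, PV = 6.773532
  t = 3.0000: CF_t = 7.200000, DF = 0.912481, PV = 6.569866
  t = 4.0000: CF_t = 7.200000, DF = 0.885045, PV = 6.372324
  t = 5.0000: CF_t = 7.200000, DF = 0.858434, PV = 6.180721
  t = 6.0000: CF_t = 7.200000, DF = 0.832622, PV = 5.994880
  t = 7.0000: CF_t = 107.200000, DF = 0.807587, PV = 86.573331
Price P = sum_t PV_t = 125.448165
Macaulay numerator sum_t t * PV_t:
  t * PV_t at t = 1.0000: 6.983511
  t * PV_t at t = 2.0000: 13.547063
  t * PV_t at t = 3.0000: 19.709597
  t * PV_t at t = 4.0000: 25.489295
  t * PV_t at t = 5.0000: 30.903607
  t * PV_t at t = 6.0000: 35.969281
  t * PV_t at t = 7.0000: 606.013318
Macaulay duration D = (sum_t t * PV_t) / P = 738.615673 / 125.448165 = 5.887816


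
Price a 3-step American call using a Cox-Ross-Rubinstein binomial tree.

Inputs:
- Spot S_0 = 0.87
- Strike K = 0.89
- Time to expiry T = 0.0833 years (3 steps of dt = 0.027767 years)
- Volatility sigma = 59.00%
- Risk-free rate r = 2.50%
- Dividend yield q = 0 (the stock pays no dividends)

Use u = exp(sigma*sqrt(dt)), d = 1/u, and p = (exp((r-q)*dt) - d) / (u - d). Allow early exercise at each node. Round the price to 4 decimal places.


Answer: Price = V(0,0) = 0.0555

Derivation:
dt = T/N = 0.027767
u = exp(sigma*sqrt(dt)) = 1.103309; d = 1/u = 0.906365
p = (exp((r-q)*dt) - d) / (u - d) = 0.478967
Discount per step: exp(-r*dt) = 0.999306
Stock lattice S(k, i) with i counting down-moves:
  k=0: S(0,0) = 0.8700
  k=1: S(1,0) = 0.9599; S(1,1) = 0.7885
  k=2: S(2,0) = 1.0590; S(2,1) = 0.8700; S(2,2) = 0.7147
  k=3: S(3,0) = 1.1685; S(3,1) = 0.9599; S(3,2) = 0.7885; S(3,3) = 0.6478
Terminal payoffs V(N, i) = max(S_T - K, 0):
  V(3,0) = 0.278451; V(3,1) = 0.069879; V(3,2) = 0.000000; V(3,3) = 0.000000
Backward induction: V(k, i) = exp(-r*dt) * [p * V(k+1, i) + (1-p) * V(k+1, i+1)]; then take max(V_cont, immediate exercise) for American.
  V(2,0) = exp(-r*dt) * [p*0.278451 + (1-p)*0.069879] = 0.169660; exercise = 0.169043; V(2,0) = max -> 0.169660
  V(2,1) = exp(-r*dt) * [p*0.069879 + (1-p)*0.000000] = 0.033446; exercise = 0.000000; V(2,1) = max -> 0.033446
  V(2,2) = exp(-r*dt) * [p*0.000000 + (1-p)*0.000000] = 0.000000; exercise = 0.000000; V(2,2) = max -> 0.000000
  V(1,0) = exp(-r*dt) * [p*0.169660 + (1-p)*0.033446] = 0.098620; exercise = 0.069879; V(1,0) = max -> 0.098620
  V(1,1) = exp(-r*dt) * [p*0.033446 + (1-p)*0.000000] = 0.016009; exercise = 0.000000; V(1,1) = max -> 0.016009
  V(0,0) = exp(-r*dt) * [p*0.098620 + (1-p)*0.016009] = 0.055538; exercise = 0.000000; V(0,0) = max -> 0.055538


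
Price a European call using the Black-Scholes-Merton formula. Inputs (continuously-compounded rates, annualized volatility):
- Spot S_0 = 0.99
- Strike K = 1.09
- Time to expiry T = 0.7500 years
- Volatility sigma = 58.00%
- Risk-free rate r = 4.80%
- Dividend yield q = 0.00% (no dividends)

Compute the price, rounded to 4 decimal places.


Answer: Price = 0.1731

Derivation:
d1 = (ln(S/K) + (r - q + 0.5*sigma^2) * T) / (sigma * sqrt(T)) = 0.13124161
d2 = d1 - sigma * sqrt(T) = -0.37105313
exp(-rT) = 0.96464029; exp(-qT) = 1.00000000
C = S_0 * exp(-qT) * N(d1) - K * exp(-rT) * N(d2)
N(d1) = 0.55220791; N(d2) = 0.35529898
C = 0.9900 * 1.00000000 * 0.55220791 - 1.0900 * 0.96464029 * 0.35529898 = 0.1731


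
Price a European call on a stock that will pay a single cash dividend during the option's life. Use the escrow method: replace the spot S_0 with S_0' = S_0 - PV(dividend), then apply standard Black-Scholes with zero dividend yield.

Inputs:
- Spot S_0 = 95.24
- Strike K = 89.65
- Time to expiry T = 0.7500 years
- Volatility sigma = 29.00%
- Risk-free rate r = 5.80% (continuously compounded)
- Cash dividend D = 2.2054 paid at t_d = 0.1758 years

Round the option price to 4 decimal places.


Answer: Price = 13.0058

Derivation:
PV(D) = D * exp(-r * t_d) = 2.2054 * 0.98985541 = 2.18302711
S_0' = S_0 - PV(D) = 95.2400 - 2.18302711 = 93.05697289
d1 = (ln(S_0'/K) + (r + sigma^2/2)*T) / (sigma*sqrt(T)) = 0.44729204
d2 = d1 - sigma*sqrt(T) = 0.19614467
exp(-rT) = 0.95743255
N(d1) = 0.67266789; N(d2) = 0.57775153
C = S_0' * N(d1) - K * exp(-rT) * N(d2) = 93.05697289 * 0.67266789 - 89.6500 * 0.95743255 * 0.57775153 = 13.0058


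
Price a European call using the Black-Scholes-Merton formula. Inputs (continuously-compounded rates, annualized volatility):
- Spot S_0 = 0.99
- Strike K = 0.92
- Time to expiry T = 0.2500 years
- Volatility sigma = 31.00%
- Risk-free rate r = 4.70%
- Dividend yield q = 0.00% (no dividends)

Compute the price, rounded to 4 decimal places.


d1 = (ln(S/K) + (r - q + 0.5*sigma^2) * T) / (sigma * sqrt(T)) = 0.62641144
d2 = d1 - sigma * sqrt(T) = 0.47141144
exp(-rT) = 0.98831876; exp(-qT) = 1.00000000
C = S_0 * exp(-qT) * N(d1) - K * exp(-rT) * N(d2)
N(d1) = 0.73447745; N(d2) = 0.68132653
C = 0.9900 * 1.00000000 * 0.73447745 - 0.9200 * 0.98831876 * 0.68132653 = 0.1076

Answer: Price = 0.1076


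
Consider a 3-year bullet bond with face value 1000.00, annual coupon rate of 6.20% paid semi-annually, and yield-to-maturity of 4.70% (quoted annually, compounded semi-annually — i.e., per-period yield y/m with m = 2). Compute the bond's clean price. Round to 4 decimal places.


Answer: Price = 1041.5190

Derivation:
Coupon per period c = face * coupon_rate / m = 31.000000
Periods per year m = 2; per-period yield y/m = 0.023500
Number of cashflows N = 6
Cashflows (t years, CF_t, discount factor 1/(1+y/m)^(m*t), PV):
  t = 0.5000: CF_t = 31.000000, DF = 0.977040, PV = 30.288227
  t = 1.0000: CF_t = 31.000000, DF = 0.954606, PV = 29.592796
  t = 1.5000: CF_t = 31.000000, DF = 0.932688, PV = 28.913333
  t = 2.0000: CF_t = 31.000000, DF = 0.911273, PV = 28.249470
  t = 2.5000: CF_t = 31.000000, DF = 0.890350, PV = 27.600850
  t = 3.0000: CF_t = 1031.000000, DF = 0.869907, PV = 896.874308
Price P = sum_t PV_t = 1041.518983


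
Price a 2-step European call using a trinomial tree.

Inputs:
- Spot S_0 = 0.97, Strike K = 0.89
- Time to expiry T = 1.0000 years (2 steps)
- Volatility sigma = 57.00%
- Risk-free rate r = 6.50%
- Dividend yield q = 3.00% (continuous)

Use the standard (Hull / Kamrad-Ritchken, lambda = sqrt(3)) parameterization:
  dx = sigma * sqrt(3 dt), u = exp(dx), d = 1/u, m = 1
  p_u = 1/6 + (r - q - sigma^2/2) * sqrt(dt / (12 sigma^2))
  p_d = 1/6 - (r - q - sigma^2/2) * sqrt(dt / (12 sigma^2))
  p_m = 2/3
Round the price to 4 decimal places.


dt = T/N = 0.500000; dx = sigma*sqrt(3*dt) = 0.698105
u = exp(dx) = 2.009939; d = 1/u = 0.497527
p_u = 0.121025, p_m = 0.666667, p_d = 0.212308
Discount per step: exp(-r*dt) = 0.968022
Stock lattice S(k, j) with j the centered position index:
  k=0: S(0,+0) = 0.9700
  k=1: S(1,-1) = 0.4826; S(1,+0) = 0.9700; S(1,+1) = 1.9496
  k=2: S(2,-2) = 0.2401; S(2,-1) = 0.4826; S(2,+0) = 0.9700; S(2,+1) = 1.9496; S(2,+2) = 3.9187
Terminal payoffs V(N, j) = max(S_T - K, 0):
  V(2,-2) = 0.000000; V(2,-1) = 0.000000; V(2,+0) = 0.080000; V(2,+1) = 1.059641; V(2,+2) = 3.028661
Backward induction: V(k, j) = exp(-r*dt) * [p_u * V(k+1, j+1) + p_m * V(k+1, j) + p_d * V(k+1, j-1)]
  V(1,-1) = exp(-r*dt) * [p_u*0.080000 + p_m*0.000000 + p_d*0.000000] = 0.009372
  V(1,+0) = exp(-r*dt) * [p_u*1.059641 + p_m*0.080000 + p_d*0.000000] = 0.175770
  V(1,+1) = exp(-r*dt) * [p_u*3.028661 + p_m*1.059641 + p_d*0.080000] = 1.055102
  V(0,+0) = exp(-r*dt) * [p_u*1.055102 + p_m*0.175770 + p_d*0.009372] = 0.238970

Answer: Price = V(0,0) = 0.2390


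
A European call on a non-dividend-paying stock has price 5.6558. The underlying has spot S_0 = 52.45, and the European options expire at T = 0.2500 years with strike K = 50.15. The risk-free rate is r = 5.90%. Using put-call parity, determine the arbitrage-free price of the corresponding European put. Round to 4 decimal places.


Answer: Put price = 2.6215

Derivation:
Put-call parity: C - P = S_0 * exp(-qT) - K * exp(-rT).
S_0 * exp(-qT) = 52.4500 * 1.00000000 = 52.45000000
K * exp(-rT) = 50.1500 * 0.98535825 = 49.41571616
P = C - S*exp(-qT) + K*exp(-rT)
P = 5.6558 - 52.45000000 + 49.41571616 = 2.6215


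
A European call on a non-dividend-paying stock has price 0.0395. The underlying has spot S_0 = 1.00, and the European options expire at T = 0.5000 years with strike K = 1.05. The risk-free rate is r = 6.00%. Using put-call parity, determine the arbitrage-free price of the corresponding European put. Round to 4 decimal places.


Answer: Put price = 0.0585

Derivation:
Put-call parity: C - P = S_0 * exp(-qT) - K * exp(-rT).
S_0 * exp(-qT) = 1.0000 * 1.00000000 = 1.00000000
K * exp(-rT) = 1.0500 * 0.97044553 = 1.01896781
P = C - S*exp(-qT) + K*exp(-rT)
P = 0.0395 - 1.00000000 + 1.01896781 = 0.0585


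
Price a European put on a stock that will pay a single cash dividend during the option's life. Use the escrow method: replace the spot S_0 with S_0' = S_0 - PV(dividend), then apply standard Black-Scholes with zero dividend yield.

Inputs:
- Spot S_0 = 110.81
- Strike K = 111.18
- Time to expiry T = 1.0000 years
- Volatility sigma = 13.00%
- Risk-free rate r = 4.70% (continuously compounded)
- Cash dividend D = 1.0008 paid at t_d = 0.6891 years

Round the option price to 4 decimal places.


Answer: Price = 3.9121

Derivation:
PV(D) = D * exp(-r * t_d) = 1.0008 * 0.96813116 = 0.96890567
S_0' = S_0 - PV(D) = 110.8100 - 0.96890567 = 109.84109433
d1 = (ln(S_0'/K) + (r + sigma^2/2)*T) / (sigma*sqrt(T)) = 0.33334011
d2 = d1 - sigma*sqrt(T) = 0.20334011
exp(-rT) = 0.95408740
N(-d1) = 0.36943878; N(-d2) = 0.41943460
P = K * exp(-rT) * N(-d2) - S_0' * N(-d1) = 111.1800 * 0.95408740 * 0.41943460 - 109.84109433 * 0.36943878 = 3.9121


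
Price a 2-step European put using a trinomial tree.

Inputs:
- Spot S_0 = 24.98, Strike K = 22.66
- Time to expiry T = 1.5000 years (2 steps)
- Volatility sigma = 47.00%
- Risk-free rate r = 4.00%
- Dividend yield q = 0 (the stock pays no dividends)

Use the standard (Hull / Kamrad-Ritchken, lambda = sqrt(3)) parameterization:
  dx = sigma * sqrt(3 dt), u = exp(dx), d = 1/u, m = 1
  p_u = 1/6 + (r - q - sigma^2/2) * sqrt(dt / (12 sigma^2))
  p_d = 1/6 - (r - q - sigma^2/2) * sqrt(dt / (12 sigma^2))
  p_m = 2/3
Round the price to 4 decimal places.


Answer: Price = V(0,0) = 3.2946

Derivation:
dt = T/N = 0.750000; dx = sigma*sqrt(3*dt) = 0.705000
u = exp(dx) = 2.023847; d = 1/u = 0.494109
p_u = 0.129193, p_m = 0.666667, p_d = 0.204140
Discount per step: exp(-r*dt) = 0.970446
Stock lattice S(k, j) with j the centered position index:
  k=0: S(0,+0) = 24.9800
  k=1: S(1,-1) = 12.3428; S(1,+0) = 24.9800; S(1,+1) = 50.5557
  k=2: S(2,-2) = 6.0987; S(2,-1) = 12.3428; S(2,+0) = 24.9800; S(2,+1) = 50.5557; S(2,+2) = 102.3170
Terminal payoffs V(N, j) = max(K - S_T, 0):
  V(2,-2) = 16.561301; V(2,-1) = 10.317168; V(2,+0) = 0.000000; V(2,+1) = 0.000000; V(2,+2) = 0.000000
Backward induction: V(k, j) = exp(-r*dt) * [p_u * V(k+1, j+1) + p_m * V(k+1, j) + p_d * V(k+1, j-1)]
  V(1,-1) = exp(-r*dt) * [p_u*0.000000 + p_m*10.317168 + p_d*16.561301] = 9.955740
  V(1,+0) = exp(-r*dt) * [p_u*0.000000 + p_m*0.000000 + p_d*10.317168] = 2.043901
  V(1,+1) = exp(-r*dt) * [p_u*0.000000 + p_m*0.000000 + p_d*0.000000] = 0.000000
  V(0,+0) = exp(-r*dt) * [p_u*0.000000 + p_m*2.043901 + p_d*9.955740] = 3.294630


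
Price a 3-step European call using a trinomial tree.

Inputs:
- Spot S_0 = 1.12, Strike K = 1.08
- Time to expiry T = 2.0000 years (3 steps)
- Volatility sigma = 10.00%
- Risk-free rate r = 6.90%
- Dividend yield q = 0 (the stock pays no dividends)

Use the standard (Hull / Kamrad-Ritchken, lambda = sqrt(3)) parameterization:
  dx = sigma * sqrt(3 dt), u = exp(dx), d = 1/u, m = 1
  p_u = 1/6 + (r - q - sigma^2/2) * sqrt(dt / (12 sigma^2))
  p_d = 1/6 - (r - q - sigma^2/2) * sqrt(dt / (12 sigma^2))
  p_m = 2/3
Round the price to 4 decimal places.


dt = T/N = 0.666667; dx = sigma*sqrt(3*dt) = 0.141421
u = exp(dx) = 1.151910; d = 1/u = 0.868123
p_u = 0.317516, p_m = 0.666667, p_d = 0.015817
Discount per step: exp(-r*dt) = 0.955042
Stock lattice S(k, j) with j the centered position index:
  k=0: S(0,+0) = 1.1200
  k=1: S(1,-1) = 0.9723; S(1,+0) = 1.1200; S(1,+1) = 1.2901
  k=2: S(2,-2) = 0.8441; S(2,-1) = 0.9723; S(2,+0) = 1.1200; S(2,+1) = 1.2901; S(2,+2) = 1.4861
  k=3: S(3,-3) = 0.7328; S(3,-2) = 0.8441; S(3,-1) = 0.9723; S(3,+0) = 1.1200; S(3,+1) = 1.2901; S(3,+2) = 1.4861; S(3,+3) = 1.7119
Terminal payoffs V(N, j) = max(S_T - K, 0):
  V(3,-3) = 0.000000; V(3,-2) = 0.000000; V(3,-1) = 0.000000; V(3,+0) = 0.040000; V(3,+1) = 0.210139; V(3,+2) = 0.406124; V(3,+3) = 0.631881
Backward induction: V(k, j) = exp(-r*dt) * [p_u * V(k+1, j+1) + p_m * V(k+1, j) + p_d * V(k+1, j-1)]
  V(2,-2) = exp(-r*dt) * [p_u*0.000000 + p_m*0.000000 + p_d*0.000000] = 0.000000
  V(2,-1) = exp(-r*dt) * [p_u*0.040000 + p_m*0.000000 + p_d*0.000000] = 0.012130
  V(2,+0) = exp(-r*dt) * [p_u*0.210139 + p_m*0.040000 + p_d*0.000000] = 0.089191
  V(2,+1) = exp(-r*dt) * [p_u*0.406124 + p_m*0.210139 + p_d*0.040000] = 0.257552
  V(2,+2) = exp(-r*dt) * [p_u*0.631881 + p_m*0.406124 + p_d*0.210139] = 0.453364
  V(1,-1) = exp(-r*dt) * [p_u*0.089191 + p_m*0.012130 + p_d*0.000000] = 0.034769
  V(1,+0) = exp(-r*dt) * [p_u*0.257552 + p_m*0.089191 + p_d*0.012130] = 0.135071
  V(1,+1) = exp(-r*dt) * [p_u*0.453364 + p_m*0.257552 + p_d*0.089191] = 0.302808
  V(0,+0) = exp(-r*dt) * [p_u*0.302808 + p_m*0.135071 + p_d*0.034769] = 0.178348

Answer: Price = V(0,0) = 0.1783


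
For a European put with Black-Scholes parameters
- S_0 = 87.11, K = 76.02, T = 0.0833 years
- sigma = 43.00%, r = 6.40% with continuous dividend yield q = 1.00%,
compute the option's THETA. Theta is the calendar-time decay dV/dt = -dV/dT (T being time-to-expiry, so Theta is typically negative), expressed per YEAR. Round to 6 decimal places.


Answer: Theta = -12.071470

Derivation:
d1 = 1.1955516394; d2 = 1.0714461600
phi(d1) = 0.1952234665; exp(-qT) = 0.9991673468; exp(-rT) = 0.9946829856
Theta = -S*exp(-qT)*phi(d1)*sigma/(2*sqrt(T)) + r*K*exp(-rT)*N(-d2) - q*S*exp(-qT)*N(-d1)
N(-d1) = 0.1159357866; N(-d2) = 0.1419844335; sqrt(T) = 0.2886173938
Term 1 = -87.1100 * 0.9991673468 * 0.1952234665 * 0.4300 / (2 * 0.2886173938) = -12.6576833129
Term 2 = 0.0640 * 76.0200 * 0.9946829856 * 0.1419844335 = 0.6871210628
Term 3 = -0.0100 * 87.1100 * 0.9991673468 * 0.1159357866 = -0.1009075727
Theta = -12.6576833129 + (0.6871210628) + (-0.1009075727) = -12.071470


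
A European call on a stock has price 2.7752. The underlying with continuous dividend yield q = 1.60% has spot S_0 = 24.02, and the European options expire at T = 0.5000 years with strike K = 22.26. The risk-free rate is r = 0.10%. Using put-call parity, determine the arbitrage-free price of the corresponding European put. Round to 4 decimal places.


Answer: Put price = 1.1955

Derivation:
Put-call parity: C - P = S_0 * exp(-qT) - K * exp(-rT).
S_0 * exp(-qT) = 24.0200 * 0.99203191 = 23.82860659
K * exp(-rT) = 22.2600 * 0.99950012 = 22.24887278
P = C - S*exp(-qT) + K*exp(-rT)
P = 2.7752 - 23.82860659 + 22.24887278 = 1.1955


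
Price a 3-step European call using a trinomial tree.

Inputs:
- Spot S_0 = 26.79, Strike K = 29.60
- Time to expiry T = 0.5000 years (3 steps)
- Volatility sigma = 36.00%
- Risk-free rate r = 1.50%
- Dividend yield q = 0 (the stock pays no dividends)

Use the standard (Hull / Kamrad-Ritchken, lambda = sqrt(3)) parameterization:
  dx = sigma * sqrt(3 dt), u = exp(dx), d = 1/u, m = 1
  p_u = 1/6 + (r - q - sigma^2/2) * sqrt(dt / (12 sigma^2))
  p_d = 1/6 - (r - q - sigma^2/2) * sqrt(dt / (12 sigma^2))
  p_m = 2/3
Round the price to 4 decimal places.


dt = T/N = 0.166667; dx = sigma*sqrt(3*dt) = 0.254558
u = exp(dx) = 1.289892; d = 1/u = 0.775259
p_u = 0.150364, p_m = 0.666667, p_d = 0.182969
Discount per step: exp(-r*dt) = 0.997503
Stock lattice S(k, j) with j the centered position index:
  k=0: S(0,+0) = 26.7900
  k=1: S(1,-1) = 20.7692; S(1,+0) = 26.7900; S(1,+1) = 34.5562
  k=2: S(2,-2) = 16.1015; S(2,-1) = 20.7692; S(2,+0) = 26.7900; S(2,+1) = 34.5562; S(2,+2) = 44.5738
  k=3: S(3,-3) = 12.4828; S(3,-2) = 16.1015; S(3,-1) = 20.7692; S(3,+0) = 26.7900; S(3,+1) = 34.5562; S(3,+2) = 44.5738; S(3,+3) = 57.4953
Terminal payoffs V(N, j) = max(S_T - K, 0):
  V(3,-3) = 0.000000; V(3,-2) = 0.000000; V(3,-1) = 0.000000; V(3,+0) = 0.000000; V(3,+1) = 4.956205; V(3,+2) = 14.973770; V(3,+3) = 27.895346
Backward induction: V(k, j) = exp(-r*dt) * [p_u * V(k+1, j+1) + p_m * V(k+1, j) + p_d * V(k+1, j-1)]
  V(2,-2) = exp(-r*dt) * [p_u*0.000000 + p_m*0.000000 + p_d*0.000000] = 0.000000
  V(2,-1) = exp(-r*dt) * [p_u*0.000000 + p_m*0.000000 + p_d*0.000000] = 0.000000
  V(2,+0) = exp(-r*dt) * [p_u*4.956205 + p_m*0.000000 + p_d*0.000000] = 0.743374
  V(2,+1) = exp(-r*dt) * [p_u*14.973770 + p_m*4.956205 + p_d*0.000000] = 5.541780
  V(2,+2) = exp(-r*dt) * [p_u*27.895346 + p_m*14.973770 + p_d*4.956205] = 15.046138
  V(1,-1) = exp(-r*dt) * [p_u*0.743374 + p_m*0.000000 + p_d*0.000000] = 0.111497
  V(1,+0) = exp(-r*dt) * [p_u*5.541780 + p_m*0.743374 + p_d*0.000000] = 1.325548
  V(1,+1) = exp(-r*dt) * [p_u*15.046138 + p_m*5.541780 + p_d*0.743374] = 6.077718
  V(0,+0) = exp(-r*dt) * [p_u*6.077718 + p_m*1.325548 + p_d*0.111497] = 1.813430

Answer: Price = V(0,0) = 1.8134
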